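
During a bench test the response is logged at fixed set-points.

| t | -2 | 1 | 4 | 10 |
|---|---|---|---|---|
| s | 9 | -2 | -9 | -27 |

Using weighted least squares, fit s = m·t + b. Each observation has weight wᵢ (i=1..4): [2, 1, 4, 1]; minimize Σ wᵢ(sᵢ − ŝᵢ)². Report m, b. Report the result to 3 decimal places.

Normal-equation sums: Σwᵢ·t·t = 173, Σwᵢ·t = 23, Σwᵢ·1 = 8.
For MᵀWs: Σwᵢ·t·s = -452, Σwᵢ·s = -47.
Determinant 173·8 − 23² = 855.
m = ((-452)·8 − 23·(-47))/855 = -169/57; b = (173·(-47) − 23·(-452))/855 = 151/57.

m = -2.965, b = 2.649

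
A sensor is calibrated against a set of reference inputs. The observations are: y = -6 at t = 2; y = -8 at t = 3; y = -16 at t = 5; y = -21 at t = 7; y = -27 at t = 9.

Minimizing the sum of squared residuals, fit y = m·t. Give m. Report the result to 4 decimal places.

From the data, Σt·t = 168.
For Xᵀy: Σt·y = -506.
Normal equations: [[168]]·[m]ᵀ = [-506]ᵀ.
m = (-506)/168 = -3.0119.

m = -3.0119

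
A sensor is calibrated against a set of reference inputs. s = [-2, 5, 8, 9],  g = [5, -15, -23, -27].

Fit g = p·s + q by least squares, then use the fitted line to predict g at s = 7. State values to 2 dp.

With design matrix X, XᵀX = [[174, 20]; [20, 4]] and Xᵀg = [-512, -60]ᵀ.
Δ = 174·4 − 20² = 296.
p = ((-512)·4 − 20·(-60))/296 = -106/37; q = (174·(-60) − 20·(-512))/296 = -25/37.
At s = 7: ĝ = (-106/37)·(7) + (-25/37)·(1) = -767/37.

ĝ = -20.73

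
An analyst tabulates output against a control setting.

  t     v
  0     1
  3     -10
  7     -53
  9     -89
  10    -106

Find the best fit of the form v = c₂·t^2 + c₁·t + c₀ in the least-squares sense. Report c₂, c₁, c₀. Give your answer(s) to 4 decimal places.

From the data, Σt^2·t^2 = 19043, Σt^2·t = 2099, Σt^2 = 239, Σt·t = 239, Σt = 29, Σ1 = 5.
For Mᵀv: Σt^2·v = -20496, Σt·v = -2262, Σv = -257.
MᵀM·[c₂, c₁, c₀]ᵀ = Mᵀv becomes [[19043, 2099, 239]; [2099, 239, 29]; [239, 29, 5]]·[c₂, c₁, c₀]ᵀ = [-20496, -2262, -257]ᵀ.
Row-reducing yields c₂ = -26261/26106, c₁ = -20047/26106, c₀ = 4950/4351.

c₂ = -1.0059, c₁ = -0.7679, c₀ = 1.1377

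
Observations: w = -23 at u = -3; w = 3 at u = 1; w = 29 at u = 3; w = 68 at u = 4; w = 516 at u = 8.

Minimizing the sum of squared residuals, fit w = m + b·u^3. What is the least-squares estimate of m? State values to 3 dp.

m = 2.967

Setting ∂/∂m … = 0 gives: 5·m + 577·b = 593;  577·m + 267699·b = 269951.
Δ = 5·267699 − 577² = 1005566.
m = (593·267699 − 577·269951)/1005566 = 1491890/502783; b = (5·269951 − 577·593)/1005566 = 503797/502783.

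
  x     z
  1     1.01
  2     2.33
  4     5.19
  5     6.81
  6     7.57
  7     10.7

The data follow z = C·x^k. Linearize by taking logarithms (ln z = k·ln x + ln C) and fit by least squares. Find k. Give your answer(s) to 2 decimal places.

k = 1.17

With ln zᵢ as the transformed response and ln xᵢ as the regressor:
Σln x = 7.4265, Σ(ln x)² = 11.9895, Σln z = 8.8154, Σln x·ln z = 14.1959.
Equations: 11.9895·k + 7.4265·ln C = 14.1959;  7.4265·k + 6·ln C = 8.8154.
Δ = 11.9895·6 − (7.4265)² = 16.7835; k = (14.1959·6 − 7.4265·8.8154)/16.7835 = 1.17420, ln C = (11.9895·8.8154 − 7.4265·14.1959)/16.7835 = 0.01585.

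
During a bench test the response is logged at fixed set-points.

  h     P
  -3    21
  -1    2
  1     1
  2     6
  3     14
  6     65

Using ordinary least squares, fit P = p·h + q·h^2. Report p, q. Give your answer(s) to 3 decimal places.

p = -1.039, q = 1.975

With design matrix M, MᵀM = [[60, 224]; [224, 1476]] and MᵀP = [380, 2682]ᵀ.
Eliminating q: 1476·(row 1) − 224·(row 2) gives 38384·p = 1476·380 − 224·2682 = -39888, so p = -2493/2399.
Then q = (2682 − 224·(-2493/2399))/1476 = 9475/4798.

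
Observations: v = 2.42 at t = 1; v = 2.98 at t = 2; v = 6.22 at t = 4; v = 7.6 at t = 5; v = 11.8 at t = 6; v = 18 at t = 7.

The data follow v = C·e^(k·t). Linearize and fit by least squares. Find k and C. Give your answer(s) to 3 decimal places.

Linearized form: ln v = k·t + ln C. From the 6 transformed points,
XᵀX = [[131.0000, 25.0000]; [25.0000, 6]], rhs = [55.5606, 11.1901]ᵀ  (here Σt = 25.0000, Σ(t)² = 131.0000, Σln v = 11.1901, Σt·ln v = 55.5606).
Δ = 131.0000·6 − (25.0000)² = 161.0000; k = (55.5606·6 − 25.0000·11.1901)/161.0000 = 0.33299, ln C = (131.0000·11.1901 − 25.0000·55.5606)/161.0000 = 0.47754, so C = exp(0.47754) = 1.61211.

k = 0.333, C = 1.612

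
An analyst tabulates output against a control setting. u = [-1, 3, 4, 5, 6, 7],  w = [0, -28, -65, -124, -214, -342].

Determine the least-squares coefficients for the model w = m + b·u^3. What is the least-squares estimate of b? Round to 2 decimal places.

Normal-equation sums: Σ1 = 6, Σu^3 = 774, Σu^3·u^3 = 184756.
Right-hand side: Σw = -773, Σu^3·w = -183946.
Normal equations: [[6, 774]; [774, 184756]]·[m, b]ᵀ = [-773, -183946]ᵀ.
Eliminating b: 184756·(row 1) − 774·(row 2) gives 509460·m = 184756·(-773) − 774·(-183946) = -442184, so m = -110546/127365.
Then b = ((-183946) − 774·(-110546/127365))/184756 = -84229/84910.

b = -0.99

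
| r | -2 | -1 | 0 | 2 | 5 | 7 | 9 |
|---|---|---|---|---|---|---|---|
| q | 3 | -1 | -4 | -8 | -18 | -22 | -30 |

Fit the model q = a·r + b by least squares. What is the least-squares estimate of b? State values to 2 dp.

b = -3.24

With design matrix M, MᵀM = [[164, 20]; [20, 7]] and Mᵀq = [-535, -80]ᵀ.
det = 164·7 − 20² = 748.
a = ((-535)·7 − 20·(-80))/748 = -195/68; b = (164·(-80) − 20·(-535))/748 = -55/17.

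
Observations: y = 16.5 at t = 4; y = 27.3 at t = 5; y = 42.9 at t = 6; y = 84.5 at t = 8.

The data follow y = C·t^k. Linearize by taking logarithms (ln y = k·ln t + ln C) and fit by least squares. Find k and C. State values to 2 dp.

k = 2.37, C = 0.62

Let Y = ln y. Fitting Y = k·ln t + ln C by least squares:
Σln t = 6.8669, Σ(ln t)² = 12.0466, Σln y = 14.3059, Σln t·ln y = 25.1695.
Equations: 12.0466·k + 6.8669·ln C = 25.1695;  6.8669·k + 4·ln C = 14.3059.
Solving (det = 1.0316): k = 2.36578, ln C = -0.48494, so C = exp(-0.48494) = 0.61573.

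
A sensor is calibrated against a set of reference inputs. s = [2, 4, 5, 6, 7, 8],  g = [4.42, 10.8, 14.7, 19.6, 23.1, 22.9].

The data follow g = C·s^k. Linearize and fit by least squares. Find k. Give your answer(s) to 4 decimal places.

k = 1.2567

Let Y = ln g. Fitting Y = k·ln s + ln C by least squares:
Over the data: Σln s = 9.5060, Σ(ln s)² = 16.3136, Σln g = 15.8000, Σln s·ln g = 26.6071.
Normal system: [[16.3136, 9.5060]; [9.5060, 6]]·[k, ln C]ᵀ = [26.6071, 15.8000]ᵀ.
Slope k = (n·Σln s·ln g − Σln s·Σln g)/(n·Σ(ln s)² − (Σln s)²) = (6·26.6071 − 9.5060·15.8000)/7.5177 = 1.25669; ln C = (Σln g − k·Σln s)/n = 0.64233.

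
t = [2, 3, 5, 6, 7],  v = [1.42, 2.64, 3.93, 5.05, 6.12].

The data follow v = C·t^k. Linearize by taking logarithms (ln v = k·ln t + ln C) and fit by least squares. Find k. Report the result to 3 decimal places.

k = 1.109

Taking logs, ln v = k·ln t + ln C, so regress ln v on ln t.
Over the data: Σln t = 7.1389, Σ(ln t)² = 11.2747, Σln v = 6.1210, Σln t·ln v = 9.9390.
Normal system: [[11.2747, 7.1389]; [7.1389, 5]]·[k, ln C]ᵀ = [9.9390, 6.1210]ᵀ.
Slope k = (n·Σln t·ln v − Σln t·Σln v)/(n·Σ(ln t)² − (Σln t)²) = (5·9.9390 − 7.1389·6.1210)/5.4099 = 1.10868; ln C = (Σln v − k·Σln t)/n = -0.35873.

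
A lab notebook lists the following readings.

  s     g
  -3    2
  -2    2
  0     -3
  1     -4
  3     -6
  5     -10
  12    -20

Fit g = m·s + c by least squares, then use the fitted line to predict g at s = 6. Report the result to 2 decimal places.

With design matrix A, AᵀA = [[192, 16]; [16, 7]] and Aᵀg = [-322, -39]ᵀ.
det = 192·7 − 16² = 1088.
m = ((-322)·7 − 16·(-39))/1088 = -815/544; c = (192·(-39) − 16·(-322))/1088 = -73/34.
At s = 6: ĝ = (-815/544)·(6) + (-73/34)·(1) = -3029/272.

ĝ = -11.14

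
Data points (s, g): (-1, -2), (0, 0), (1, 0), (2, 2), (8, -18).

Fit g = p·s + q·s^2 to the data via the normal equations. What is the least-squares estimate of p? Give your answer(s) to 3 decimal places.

p = 1.603

Compute the Gram sums: Σs·s = 70, Σs·s^2 = 520, Σs^2·s^2 = 4114.
Right-hand side: Σs·g = -138, Σs^2·g = -1146.
So XᵀX·[p, q]ᵀ = Xᵀg: [[70, 520]; [520, 4114]]·[p, q]ᵀ = [-138, -1146]ᵀ.
Eliminating q: 4114·(row 1) − 520·(row 2) gives 17580·p = 4114·(-138) − 520·(-1146) = 28188, so p = 2349/1465.
Then q = ((-1146) − 520·(2349/1465))/4114 = -141/293.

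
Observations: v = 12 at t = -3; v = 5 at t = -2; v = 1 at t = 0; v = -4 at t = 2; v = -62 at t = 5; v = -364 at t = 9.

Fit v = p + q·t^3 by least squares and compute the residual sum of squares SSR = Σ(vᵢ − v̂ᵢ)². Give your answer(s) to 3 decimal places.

SSR = 4.228

Sums needed: Σ1 = 6, Σt^3 = 827, Σt^3·t^3 = 547923.
For Mᵀv: Σv = -412, Σt^3·v = -273502.
Eliminating q: 547923·(row 1) − 827·(row 2) gives 2603609·p = 547923·(-412) − 827·(-273502) = 441878, so p = 441878/2603609.
Then q = ((-273502) − 827·(441878/2603609))/547923 = -1300288/2603609.
Residuals: -4306346/2603609, 2173863/2603609, 2161731/2603609, -454010/2603609, 670364/2603609, -245602/2603609; SSR = 11007494/2603609.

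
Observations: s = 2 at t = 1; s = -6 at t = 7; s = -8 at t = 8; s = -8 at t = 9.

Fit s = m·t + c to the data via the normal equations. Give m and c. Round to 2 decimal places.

m = -1.32, c = 3.23

With design matrix X, XᵀX = [[195, 25]; [25, 4]] and Xᵀs = [-176, -20]ᵀ.
Determinant 195·4 − 25² = 155.
m = ((-176)·4 − 25·(-20))/155 = -204/155; c = (195·(-20) − 25·(-176))/155 = 100/31.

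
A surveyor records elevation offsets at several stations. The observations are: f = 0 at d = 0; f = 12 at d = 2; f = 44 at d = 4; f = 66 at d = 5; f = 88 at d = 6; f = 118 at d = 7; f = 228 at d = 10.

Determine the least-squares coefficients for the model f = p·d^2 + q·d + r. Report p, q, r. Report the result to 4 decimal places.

p = 1.9736, q = 3.1231, r = -0.5889

Sums needed: Σd^2·d^2 = 14594, Σd^2·d = 1756, Σd^2 = 230, Σd·d = 230, Σd = 34, Σ1 = 7.
For Xᵀf: Σd^2·f = 34152, Σd·f = 4164, Σf = 556.
XᵀX·[p, q, r]ᵀ = Xᵀf becomes [[14594, 1756, 230]; [1756, 230, 34]; [230, 34, 7]]·[p, q, r]ᵀ = [34152, 4164, 556]ᵀ.
Solving the 3×3 system (Gaussian elimination) gives p = 7936/4021, q = 12558/4021, r = -2368/4021.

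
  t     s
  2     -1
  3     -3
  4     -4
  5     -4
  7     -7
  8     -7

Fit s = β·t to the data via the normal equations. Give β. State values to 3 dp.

β = -0.910

With design matrix X, XᵀX = [[167]] and Xᵀs = [-152]ᵀ.
β = (-152)/167 = -0.91018.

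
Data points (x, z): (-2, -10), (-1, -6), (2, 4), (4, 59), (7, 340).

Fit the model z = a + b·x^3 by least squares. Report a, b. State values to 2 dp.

a = -3.97, b = 1.00

Setting ∂/∂a … = 0 gives: 5·a + 406·b = 387;  406·a + 121874·b = 120514.
Determinant 5·121874 − 406² = 444534.
a = (387·121874 − 406·120514)/444534 = -881723/222267; b = (5·120514 − 406·387)/444534 = 222724/222267.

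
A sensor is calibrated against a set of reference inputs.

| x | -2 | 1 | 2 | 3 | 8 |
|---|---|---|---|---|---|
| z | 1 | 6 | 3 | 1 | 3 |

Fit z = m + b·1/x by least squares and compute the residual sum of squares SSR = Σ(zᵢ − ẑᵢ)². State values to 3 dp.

SSR = 5.862

Setting ∂/∂m … = 0 gives: 5·m + (35/24)·b = 14;  (35/24)·m + (937/576)·b = 185/24.
Δ = 5·(937/576) − (35/24)² = 865/144.
m = (14·(937/576) − (35/24)·(185/24))/(865/144) = 6643/3460; b = (5·(185/24) − (35/24)·14)/(865/144) = 522/173.
Residuals: 2037/3460, 3677/3460, -1483/3460, -6663/3460, 608/865; SSR = 20283/3460.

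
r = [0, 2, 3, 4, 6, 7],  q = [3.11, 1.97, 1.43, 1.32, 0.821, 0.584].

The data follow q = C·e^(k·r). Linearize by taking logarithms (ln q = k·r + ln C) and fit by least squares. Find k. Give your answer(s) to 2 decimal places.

With ln qᵢ as the transformed response and rᵢ as the regressor:
Σr = 22.0000, Σ(r)² = 114.0000, Σln q = 1.7129, Σr·ln q = -1.4088.
Equations: 114.0000·k + 22.0000·ln C = -1.4088;  22.0000·k + 6·ln C = 1.7129.
Δ = 114.0000·6 − (22.0000)² = 200.0000; k = (-1.4088·6 − 22.0000·1.7129)/200.0000 = -0.23068, ln C = (114.0000·1.7129 − 22.0000·-1.4088)/200.0000 = 1.13130.

k = -0.23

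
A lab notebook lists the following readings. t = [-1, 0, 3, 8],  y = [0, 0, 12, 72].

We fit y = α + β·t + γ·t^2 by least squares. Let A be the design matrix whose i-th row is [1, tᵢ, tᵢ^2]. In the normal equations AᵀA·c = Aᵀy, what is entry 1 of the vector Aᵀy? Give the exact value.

Entry 1 ↔ basis 1, so (Aᵀy)_{1} = Σᵢ yᵢ = (1)·(0) + (1)·(0) + (1)·(12) + (1)·(72) = 84.

84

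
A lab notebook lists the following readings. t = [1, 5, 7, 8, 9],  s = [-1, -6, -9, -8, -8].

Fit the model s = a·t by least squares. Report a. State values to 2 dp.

XᵀX·[a]ᵀ = Xᵀs reads: 220·a = -230.
(Σt·t = 220, Σt·s = -230.)
Hence a = -230 / 220 ≈ -1.04545.

a = -1.05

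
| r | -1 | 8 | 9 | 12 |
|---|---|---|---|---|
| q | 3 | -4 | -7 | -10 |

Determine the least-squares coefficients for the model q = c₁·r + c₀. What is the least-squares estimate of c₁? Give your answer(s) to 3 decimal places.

Entries of MᵀM: Σr·r = 290, Σr = 28, Σ1 = 4.
Right-hand side: Σr·q = -218, Σq = -18.
Eliminating c₀: 4·(row 1) − 28·(row 2) gives 376·c₁ = 4·(-218) − 28·(-18) = -368, so c₁ = -46/47.
Then c₀ = ((-18) − 28·(-46/47))/4 = 221/94.

c₁ = -0.979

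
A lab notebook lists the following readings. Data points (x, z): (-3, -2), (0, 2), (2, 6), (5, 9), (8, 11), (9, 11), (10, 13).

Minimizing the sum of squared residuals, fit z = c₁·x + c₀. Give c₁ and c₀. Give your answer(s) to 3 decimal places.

c₁ = 1.088, c₀ = 2.324

Compute the Gram sums: Σx·x = 283, Σx = 31, Σ1 = 7.
And Σx·z = 380, Σz = 50.
Normal equations: [[283, 31]; [31, 7]]·[c₁, c₀]ᵀ = [380, 50]ᵀ.
Determinant 283·7 − 31² = 1020.
c₁ = (380·7 − 31·50)/1020 = 37/34; c₀ = (283·50 − 31·380)/1020 = 79/34.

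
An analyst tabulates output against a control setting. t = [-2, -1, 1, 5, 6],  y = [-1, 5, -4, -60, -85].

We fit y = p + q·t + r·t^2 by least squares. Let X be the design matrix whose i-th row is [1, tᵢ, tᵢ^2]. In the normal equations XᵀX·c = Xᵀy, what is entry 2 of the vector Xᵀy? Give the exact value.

-817

Entry 2 ↔ basis t, so (Xᵀy)_{2} = Σᵢ (t)·yᵢ = (-2)·(-1) + (-1)·(5) + (1)·(-4) + (5)·(-60) + (6)·(-85) = -817.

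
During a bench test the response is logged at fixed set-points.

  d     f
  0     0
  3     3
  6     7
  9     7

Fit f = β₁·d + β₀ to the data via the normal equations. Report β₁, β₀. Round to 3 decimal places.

β₁ = 0.833, β₀ = 0.500

Forming XᵀX = [[126, 18]; [18, 4]] and Xᵀf = [114, 17]ᵀ gives XᵀX·[β₁, β₀]ᵀ = Xᵀf.
det = 126·4 − 18² = 180.
β₁ = (114·4 − 18·17)/180 = 5/6; β₀ = (126·17 − 18·114)/180 = 1/2.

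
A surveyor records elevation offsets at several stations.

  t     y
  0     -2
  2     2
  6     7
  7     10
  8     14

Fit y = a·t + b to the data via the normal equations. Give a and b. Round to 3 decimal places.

The normal system XᵀX·[a, b]ᵀ = Xᵀy is [[153, 23]; [23, 5]]·[a, b]ᵀ = [228, 31]ᵀ.
Δ = 153·5 − 23² = 236.
a = (228·5 − 23·31)/236 = 427/236; b = (153·31 − 23·228)/236 = -501/236.

a = 1.809, b = -2.123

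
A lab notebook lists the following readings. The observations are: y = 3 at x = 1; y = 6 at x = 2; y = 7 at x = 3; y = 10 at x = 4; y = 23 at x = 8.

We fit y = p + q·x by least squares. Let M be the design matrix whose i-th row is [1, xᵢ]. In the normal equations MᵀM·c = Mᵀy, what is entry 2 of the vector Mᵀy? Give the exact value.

260

Entry 2 ↔ basis x, so (Mᵀy)_{2} = Σᵢ (x)·yᵢ = (1)·(3) + (2)·(6) + (3)·(7) + (4)·(10) + (8)·(23) = 260.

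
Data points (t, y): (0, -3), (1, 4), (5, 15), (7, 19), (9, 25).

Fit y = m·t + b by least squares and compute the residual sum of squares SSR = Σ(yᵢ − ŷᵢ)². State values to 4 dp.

SSR = 10.4426

With design matrix X, XᵀX = [[156, 22]; [22, 5]] and Xᵀy = [437, 60]ᵀ.
Δ = 156·5 − 22² = 296.
m = (437·5 − 22·60)/296 = 865/296; b = (156·60 − 22·437)/296 = -127/148.
Residuals: -317/148, 573/296, 369/296, -177/296, -131/296; SSR = 3091/296.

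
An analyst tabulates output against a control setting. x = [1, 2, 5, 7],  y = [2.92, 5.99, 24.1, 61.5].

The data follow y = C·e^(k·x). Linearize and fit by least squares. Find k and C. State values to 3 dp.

Taking logs, ln y = k·x + ln C, so regress ln y on x.
Sums: Σx = 15.0000, Σ(x)² = 79.0000, Σln y = 10.1629, Σx·ln y = 49.3961.
Normal system: [[79.0000, 15.0000]; [15.0000, 4]]·[k, ln C]ᵀ = [49.3961, 10.1629]ᵀ.
Solving (det = 91.0000): k = 0.49605, ln C = 0.68055, so C = exp(0.68055) = 1.97496.

k = 0.496, C = 1.975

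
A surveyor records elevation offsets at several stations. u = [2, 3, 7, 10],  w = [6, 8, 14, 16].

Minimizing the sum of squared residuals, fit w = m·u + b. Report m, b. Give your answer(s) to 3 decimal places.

From the data, Σu·u = 162, Σu = 22, Σ1 = 4.
Right-hand side: Σu·w = 294, Σw = 44.
Eliminating b: 4·(row 1) − 22·(row 2) gives 164·m = 4·294 − 22·44 = 208, so m = 52/41.
Then b = (44 − 22·(52/41))/4 = 165/41.

m = 1.268, b = 4.024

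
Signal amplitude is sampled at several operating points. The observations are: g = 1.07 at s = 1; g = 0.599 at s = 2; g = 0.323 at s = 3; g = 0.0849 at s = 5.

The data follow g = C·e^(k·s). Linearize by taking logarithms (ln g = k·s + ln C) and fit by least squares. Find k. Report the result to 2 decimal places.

k = -0.64

Taking logs, ln g = k·s + ln C, so regress ln g on s.
Over the data: Σs = 11.0000, Σ(s)² = 39.0000, Σln g = -4.0412, Σs·ln g = -16.6790.
Normal system: [[39.0000, 11.0000]; [11.0000, 4]]·[k, ln C]ᵀ = [-16.6790, -4.0412]ᵀ.
Δ = 39.0000·4 − (11.0000)² = 35.0000; k = (-16.6790·4 − 11.0000·-4.0412)/35.0000 = -0.63608, ln C = (39.0000·-4.0412 − 11.0000·-16.6790)/35.0000 = 0.73891.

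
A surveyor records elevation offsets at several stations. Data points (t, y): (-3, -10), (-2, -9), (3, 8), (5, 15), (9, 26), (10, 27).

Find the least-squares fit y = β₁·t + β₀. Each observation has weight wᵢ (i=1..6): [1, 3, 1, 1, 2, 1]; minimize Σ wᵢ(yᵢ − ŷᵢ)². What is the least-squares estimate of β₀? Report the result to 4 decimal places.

Forming XᵀWX = [[317, 27]; [27, 9]] and XᵀWy = [921, 65]ᵀ gives XᵀWX·[β₁, β₀]ᵀ = XᵀWy.
det = 317·9 − 27² = 2124.
β₁ = (921·9 − 27·65)/2124 = 363/118; β₀ = (317·65 − 27·921)/2124 = -2131/1062.

β₀ = -2.0066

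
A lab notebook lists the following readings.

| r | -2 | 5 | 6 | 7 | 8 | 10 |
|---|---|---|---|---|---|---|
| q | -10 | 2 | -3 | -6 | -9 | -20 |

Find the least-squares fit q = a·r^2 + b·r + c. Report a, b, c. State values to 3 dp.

Forming MᵀM = [[18434, 2188, 278]; [2188, 278, 34]; [278, 34, 6]] and Mᵀq = [-2968, -302, -46]ᵀ gives MᵀM·[a, b, c]ᵀ = Mᵀq.
Row-reducing yields a = -11518/24631, b = 70765/24631, c = -56172/24631.

a = -0.468, b = 2.873, c = -2.281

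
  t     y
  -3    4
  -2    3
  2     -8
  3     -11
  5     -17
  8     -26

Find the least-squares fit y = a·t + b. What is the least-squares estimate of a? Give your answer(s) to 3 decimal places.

Setting ∂/∂a … = 0 gives: 115·a + 13·b = -360;  13·a + 6·b = -55.
Determinant 115·6 − 13² = 521.
a = ((-360)·6 − 13·(-55))/521 = -1445/521; b = (115·(-55) − 13·(-360))/521 = -1645/521.

a = -2.774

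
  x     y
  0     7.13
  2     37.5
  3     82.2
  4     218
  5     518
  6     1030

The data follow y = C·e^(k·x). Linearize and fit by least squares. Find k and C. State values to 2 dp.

Linearized form: ln y = k·x + ln C. From the 6 transformed points,
XᵀX = [[90.0000, 20.0000]; [20.0000, 6]], rhs = [114.8879, 28.5696]ᵀ  (here Σx = 20.0000, Σ(x)² = 90.0000, Σln y = 28.5696, Σx·ln y = 114.8879).
Solving (det = 140.0000): k = 0.84240, ln C = 1.95361, so C = exp(1.95361) = 7.05411.

k = 0.84, C = 7.05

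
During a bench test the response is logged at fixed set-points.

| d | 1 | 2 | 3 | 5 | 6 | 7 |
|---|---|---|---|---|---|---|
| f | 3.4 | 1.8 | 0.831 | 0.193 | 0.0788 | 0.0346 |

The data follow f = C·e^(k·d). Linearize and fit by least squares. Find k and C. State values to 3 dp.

Let Y = ln f. Fitting Y = k·d + ln C by least squares:
XᵀX = [[124.0000, 24.0000]; [24.0000, 6]], rhs = [-45.1737, -5.9234]ᵀ  (here Σd = 24.0000, Σ(d)² = 124.0000, Σln f = -5.9234, Σd·ln f = -45.1737).
Slope k = (n·Σd·ln f − Σd·Σln f)/(n·Σ(d)² − (Σd)²) = (6·-45.1737 − 24.0000·-5.9234)/168.0000 = -0.76715; ln C = (Σln f − k·Σd)/n = 2.08138, so C = exp(2.08138) = 8.01549.

k = -0.767, C = 8.015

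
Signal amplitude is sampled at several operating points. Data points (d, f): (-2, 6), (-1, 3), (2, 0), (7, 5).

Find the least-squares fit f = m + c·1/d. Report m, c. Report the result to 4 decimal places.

m = 3.1336, c = -1.7099

With design matrix M, MᵀM = [[4, -6/7]; [-6/7, 149/98]] and Mᵀf = [14, -37/7]ᵀ.
Eliminating c: (149/98)·(row 1) − (-6/7)·(row 2) gives (262/49)·m = (149/98)·14 − (-6/7)·(-37/7) = 821/49, so m = 821/262.
Then c = ((-37/7) − (-6/7)·(821/262))/(149/98) = -224/131.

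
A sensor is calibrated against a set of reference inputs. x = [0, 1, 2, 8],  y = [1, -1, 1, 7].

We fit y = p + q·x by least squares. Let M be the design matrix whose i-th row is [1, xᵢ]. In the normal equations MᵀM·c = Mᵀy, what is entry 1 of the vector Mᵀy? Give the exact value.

Entry 1 ↔ basis 1, so (Mᵀy)_{1} = Σᵢ yᵢ = (1)·(1) + (1)·(-1) + (1)·(1) + (1)·(7) = 8.

8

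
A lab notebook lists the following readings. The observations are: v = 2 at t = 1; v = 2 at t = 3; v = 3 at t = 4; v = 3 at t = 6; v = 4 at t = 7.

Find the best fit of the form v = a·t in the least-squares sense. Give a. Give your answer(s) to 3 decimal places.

a = 0.595

Setting ∂/∂a … = 0 gives: 111·a = 66.
(Σt·t = 111, Σt·v = 66.)
a = 66/111 = 0.594595.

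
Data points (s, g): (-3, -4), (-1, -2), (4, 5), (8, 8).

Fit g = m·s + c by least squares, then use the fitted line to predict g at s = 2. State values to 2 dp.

Setting ∂/∂m … = 0 gives: 90·m + 8·c = 98;  8·m + 4·c = 7.
det = 90·4 − 8² = 296.
m = (98·4 − 8·7)/296 = 42/37; c = (90·7 − 8·98)/296 = -77/148.
At s = 2: ĝ = (42/37)·(2) + (-77/148)·(1) = 7/4.

ĝ = 1.75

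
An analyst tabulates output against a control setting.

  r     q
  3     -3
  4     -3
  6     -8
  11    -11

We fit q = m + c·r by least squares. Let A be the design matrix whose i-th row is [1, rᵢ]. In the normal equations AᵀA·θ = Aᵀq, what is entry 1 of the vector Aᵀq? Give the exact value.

Entry 1 ↔ basis 1, so (Aᵀq)_{1} = Σᵢ qᵢ = (1)·(-3) + (1)·(-3) + (1)·(-8) + (1)·(-11) = -25.

-25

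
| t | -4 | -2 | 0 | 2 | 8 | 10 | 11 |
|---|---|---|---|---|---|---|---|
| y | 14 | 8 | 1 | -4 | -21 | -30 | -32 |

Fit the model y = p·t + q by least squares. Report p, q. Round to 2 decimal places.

Entries of XᵀX: Σt·t = 309, Σt = 25, Σ1 = 7.
Moment sums: Σt·y = -900, Σy = -64.
XᵀX·[p, q]ᵀ = Xᵀy becomes [[309, 25]; [25, 7]]·[p, q]ᵀ = [-900, -64]ᵀ.
Δ = 309·7 − 25² = 1538.
p = ((-900)·7 − 25·(-64))/1538 = -2350/769; q = (309·(-64) − 25·(-900))/1538 = 1362/769.

p = -3.06, q = 1.77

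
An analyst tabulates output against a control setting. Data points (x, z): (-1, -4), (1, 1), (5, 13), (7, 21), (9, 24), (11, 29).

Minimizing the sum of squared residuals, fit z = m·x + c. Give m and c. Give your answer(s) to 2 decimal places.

AᵀA·[m, c]ᵀ = Aᵀz reads: 278·m + 32·c = 752;  32·m + 6·c = 84.
det = 278·6 − 32² = 644.
m = (752·6 − 32·84)/644 = 456/161; c = (278·84 − 32·752)/644 = -178/161.

m = 2.83, c = -1.11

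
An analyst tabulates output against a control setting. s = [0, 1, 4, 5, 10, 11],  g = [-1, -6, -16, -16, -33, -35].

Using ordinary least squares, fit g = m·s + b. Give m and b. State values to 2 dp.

m = -3.04, b = -2.15

Normal-equation sums: Σs·s = 263, Σs = 31, Σ1 = 6.
And Σs·g = -865, Σg = -107.
Determinant 263·6 − 31² = 617.
m = ((-865)·6 − 31·(-107))/617 = -1873/617; b = (263·(-107) − 31·(-865))/617 = -1326/617.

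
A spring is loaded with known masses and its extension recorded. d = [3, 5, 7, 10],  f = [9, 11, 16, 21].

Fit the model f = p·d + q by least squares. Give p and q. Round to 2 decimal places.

Forming AᵀA = [[183, 25]; [25, 4]] and Aᵀf = [404, 57]ᵀ gives AᵀA·[p, q]ᵀ = Aᵀf.
det = 183·4 − 25² = 107.
p = (404·4 − 25·57)/107 = 191/107; q = (183·57 − 25·404)/107 = 331/107.

p = 1.79, q = 3.09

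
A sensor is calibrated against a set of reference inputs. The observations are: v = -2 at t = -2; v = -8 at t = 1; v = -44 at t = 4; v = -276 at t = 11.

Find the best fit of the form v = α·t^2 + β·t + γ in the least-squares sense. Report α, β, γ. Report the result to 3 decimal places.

α = -1.987, β = -3.129, γ = -1.026

MᵀM·[α, β, γ]ᵀ = Mᵀv reads: 14914·α + 1388·β + 142·γ = -34116;  1388·α + 142·β + 14·γ = -3216;  142·α + 14·β + 4·γ = -330.
Solving the 3×3 system (Gaussian elimination) gives α = -4573/2302, β = -7203/2302, γ = -2363/2302.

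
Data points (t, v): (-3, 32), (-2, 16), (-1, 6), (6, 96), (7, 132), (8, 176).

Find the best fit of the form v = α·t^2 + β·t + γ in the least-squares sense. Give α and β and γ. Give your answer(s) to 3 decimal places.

α = 2.947, β = -1.754, γ = 0.665

Normal-equation sums: Σt^2·t^2 = 7891, Σt^2·t = 1035, Σt^2 = 163, Σt·t = 163, Σt = 15, Σ1 = 6.
Right-hand side: Σt^2·v = 21546, Σt·v = 2774, Σv = 458.
Normal equations: [[7891, 1035, 163]; [1035, 163, 15]; [163, 15, 6]]·[α, β, γ]ᵀ = [21546, 2774, 458]ᵀ.
Row-reducing yields α = 719/244, β = -107393/61244, γ = 10175/15311.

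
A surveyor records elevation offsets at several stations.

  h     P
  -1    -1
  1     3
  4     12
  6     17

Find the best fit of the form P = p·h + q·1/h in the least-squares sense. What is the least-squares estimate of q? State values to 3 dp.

Sums needed: Σh·h = 54, Σh·1/h = 4, Σ1/h·1/h = 301/144.
And Σh·P = 154, Σ1/h·P = 59/6.
So MᵀM·[p, q]ᵀ = MᵀP: [[54, 4]; [4, 301/144]]·[p, q]ᵀ = [154, 59/6]ᵀ.
det = 54·(301/144) − 4² = 775/8.
p = (154·(301/144) − 4·(59/6))/(775/8) = 4069/1395; q = (54·(59/6) − 4·154)/(775/8) = -136/155.

q = -0.877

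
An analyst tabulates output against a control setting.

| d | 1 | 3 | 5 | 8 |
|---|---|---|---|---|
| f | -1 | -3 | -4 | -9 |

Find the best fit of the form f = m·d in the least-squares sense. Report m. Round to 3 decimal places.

m = -1.030

AᵀA·[m]ᵀ = Aᵀf reads: 99·m = -102.
(Σd·d = 99, Σd·f = -102.)
Hence m = -102 / 99 ≈ -1.0303.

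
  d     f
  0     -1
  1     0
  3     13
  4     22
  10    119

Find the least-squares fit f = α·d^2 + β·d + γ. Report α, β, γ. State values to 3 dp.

α = 1.035, β = 1.726, γ = -1.689

With design matrix M, MᵀM = [[10338, 1092, 126]; [1092, 126, 18]; [126, 18, 5]] and Mᵀf = [12369, 1317, 153]ᵀ.
Inverting the 3×3 Gram matrix, [α, β, γ]ᵀ = [805/778, 1343/778, -657/389]ᵀ.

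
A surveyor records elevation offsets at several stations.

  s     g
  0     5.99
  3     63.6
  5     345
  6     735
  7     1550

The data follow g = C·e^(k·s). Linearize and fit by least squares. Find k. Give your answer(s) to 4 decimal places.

With ln gᵢ as the transformed response and sᵢ as the regressor:
Σs = 21.0000, Σ(s)² = 119.0000, Σln g = 25.7321, Σs·ln g = 132.6969.
Normal system: [[119.0000, 21.0000]; [21.0000, 5]]·[k, ln C]ᵀ = [132.6969, 25.7321]ᵀ.
Slope k = (n·Σs·ln g − Σs·Σln g)/(n·Σ(s)² − (Σs)²) = (5·132.6969 − 21.0000·25.7321)/154.0000 = 0.79941; ln C = (Σln g − k·Σs)/n = 1.78889.

k = 0.7994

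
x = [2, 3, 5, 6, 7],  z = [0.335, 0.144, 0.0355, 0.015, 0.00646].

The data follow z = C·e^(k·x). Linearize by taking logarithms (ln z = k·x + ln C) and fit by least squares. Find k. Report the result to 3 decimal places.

Taking logs, ln z = k·x + ln C, so regress ln z on x.
Σx = 23.0000, Σ(x)² = 123.0000, Σln z = -15.6116, Σx·ln z = -85.1853.
Equations: 123.0000·k + 23.0000·ln C = -85.1853;  23.0000·k + 5·ln C = -15.6116.
Slope k = (n·Σx·ln z − Σx·Σln z)/(n·Σ(x)² − (Σx)²) = (5·-85.1853 − 23.0000·-15.6116)/86.0000 = -0.77743; ln C = (Σln z − k·Σx)/n = 0.45387.

k = -0.777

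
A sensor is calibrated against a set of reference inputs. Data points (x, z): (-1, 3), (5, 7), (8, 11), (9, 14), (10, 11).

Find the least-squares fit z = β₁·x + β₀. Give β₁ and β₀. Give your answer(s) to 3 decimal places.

Compute the Gram sums: Σx·x = 271, Σx = 31, Σ1 = 5.
For Mᵀz: Σx·z = 356, Σz = 46.
MᵀM·[β₁, β₀]ᵀ = Mᵀz becomes [[271, 31]; [31, 5]]·[β₁, β₀]ᵀ = [356, 46]ᵀ.
Δ = 271·5 − 31² = 394.
β₁ = (356·5 − 31·46)/394 = 177/197; β₀ = (271·46 − 31·356)/394 = 715/197.

β₁ = 0.898, β₀ = 3.629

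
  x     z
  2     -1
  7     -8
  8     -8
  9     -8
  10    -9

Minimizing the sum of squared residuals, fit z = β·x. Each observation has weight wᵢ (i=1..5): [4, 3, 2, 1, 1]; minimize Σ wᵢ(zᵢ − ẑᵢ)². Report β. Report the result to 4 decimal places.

β = -0.9873

Normal-equation sums: Σwᵢ·x·x = 472.
For MᵀWz: Σwᵢ·x·z = -466.
MᵀWM·[β]ᵀ = MᵀWz becomes [[472]]·[β]ᵀ = [-466]ᵀ.
Hence β = -466 / 472 ≈ -0.987288.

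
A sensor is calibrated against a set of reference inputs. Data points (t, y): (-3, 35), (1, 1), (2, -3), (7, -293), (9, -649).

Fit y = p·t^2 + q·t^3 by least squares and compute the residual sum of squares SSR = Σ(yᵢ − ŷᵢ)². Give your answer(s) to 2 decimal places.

With design matrix M, MᵀM = [[9060, 75646]; [75646, 649884]] and Mᵀy = [-66622, -574588]ᵀ.
det = 9060·649884 − 75646² = 165631724.
p = ((-66622)·649884 − 75646·(-574588))/165631724 = 42178000/41407931; q = (9060·(-574588) − 75646·(-66622))/165631724 = -41519867/41407931.
Residuals: -51360824/41407931, 40749798/41407931, 39223143/41407931, 42068598/41407931, -22182176/41407931; SSR = 195584539/41407931.

SSR = 4.72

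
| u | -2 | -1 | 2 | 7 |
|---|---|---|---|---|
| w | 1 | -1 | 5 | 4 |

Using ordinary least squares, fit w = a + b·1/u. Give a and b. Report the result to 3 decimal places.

XᵀX·[a, b]ᵀ = Xᵀw reads: 4·a + (-6/7)·b = 9;  (-6/7)·a + (149/98)·b = 25/7.
(Σ1 = 4, Σ1/u = -6/7, Σ1/u·1/u = 149/98, Σw = 9, Σ1/u·w = 25/7.)
det = 4·(149/98) − (-6/7)² = 262/49.
a = (9·(149/98) − (-6/7)·(25/7))/(262/49) = 1641/524; b = (4·(25/7) − (-6/7)·9)/(262/49) = 539/131.

a = 3.132, b = 4.115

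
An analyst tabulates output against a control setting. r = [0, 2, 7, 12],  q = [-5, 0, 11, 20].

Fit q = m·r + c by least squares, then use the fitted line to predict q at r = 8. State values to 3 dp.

q̂ = 12.222

From the data, Σr·r = 197, Σr = 21, Σ1 = 4.
Right-hand side: Σr·q = 317, Σq = 26.
Δ = 197·4 − 21² = 347.
m = (317·4 − 21·26)/347 = 722/347; c = (197·26 − 21·317)/347 = -1535/347.
At r = 8: q̂ = (722/347)·(8) + (-1535/347)·(1) = 4241/347.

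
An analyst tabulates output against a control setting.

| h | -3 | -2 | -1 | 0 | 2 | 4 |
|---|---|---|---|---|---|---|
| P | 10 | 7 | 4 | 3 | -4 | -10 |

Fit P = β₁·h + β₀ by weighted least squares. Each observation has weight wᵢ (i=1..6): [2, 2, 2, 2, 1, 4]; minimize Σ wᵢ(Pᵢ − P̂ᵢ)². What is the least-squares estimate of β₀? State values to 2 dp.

β₀ = 1.62

From the data, Σwᵢ·h·h = 96, Σwᵢ·h = 6, Σwᵢ·1 = 13.
Moment sums: Σwᵢ·h·P = -264, Σwᵢ·P = 4.
AᵀWA·[β₁, β₀]ᵀ = AᵀWP becomes [[96, 6]; [6, 13]]·[β₁, β₀]ᵀ = [-264, 4]ᵀ.
Δ = 96·13 − 6² = 1212.
β₁ = ((-264)·13 − 6·4)/1212 = -288/101; β₀ = (96·4 − 6·(-264))/1212 = 164/101.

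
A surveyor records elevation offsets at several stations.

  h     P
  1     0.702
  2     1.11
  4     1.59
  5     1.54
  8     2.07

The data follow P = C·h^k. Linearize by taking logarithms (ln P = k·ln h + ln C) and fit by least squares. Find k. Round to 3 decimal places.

k = 0.503

Linearized form: ln P = k·ln h + ln C. From the 5 transformed points,
Σln h = 5.7683, Σ(ln h)² = 9.3166, Σln P = 1.3736, Σln h·ln P = 2.9230.
Equations: 9.3166·k + 5.7683·ln C = 2.9230;  5.7683·k + 5·ln C = 1.3736.
Solving (det = 13.3096): k = 0.50278, ln C = -0.30531.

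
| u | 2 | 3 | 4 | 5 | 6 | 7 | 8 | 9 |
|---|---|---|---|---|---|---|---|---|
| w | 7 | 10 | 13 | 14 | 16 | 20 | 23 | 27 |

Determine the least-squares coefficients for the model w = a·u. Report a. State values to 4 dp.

a = 2.9190

Forming MᵀM = [[284]] and Mᵀw = [829]ᵀ gives MᵀM·[a]ᵀ = Mᵀw.
a = 829/284 = 2.91901.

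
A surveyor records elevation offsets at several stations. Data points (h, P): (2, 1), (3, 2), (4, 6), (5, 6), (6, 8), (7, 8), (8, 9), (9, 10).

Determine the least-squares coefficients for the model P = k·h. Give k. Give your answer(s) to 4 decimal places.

Entries of MᵀM: Σh·h = 284.
Moment sums: Σh·P = 328.
Normal equations: [[284]]·[k]ᵀ = [328]ᵀ.
k = 328/284 = 1.15493.

k = 1.1549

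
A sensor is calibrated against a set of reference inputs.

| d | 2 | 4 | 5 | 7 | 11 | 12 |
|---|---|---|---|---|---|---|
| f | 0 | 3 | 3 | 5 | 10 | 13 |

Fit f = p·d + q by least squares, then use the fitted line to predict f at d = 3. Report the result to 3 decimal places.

The normal equations are: 359·p + 41·q = 328;  41·p + 6·q = 34.
(Σd·d = 359, Σd = 41, Σ1 = 6, Σd·f = 328, Σf = 34.)
Eliminating q: 6·(row 1) − 41·(row 2) gives 473·p = 6·328 − 41·34 = 574, so p = 574/473.
Then q = (34 − 41·(574/473))/6 = -1242/473.
At d = 3: f̂ = (574/473)·(3) + (-1242/473)·(1) = 480/473.

f̂ = 1.015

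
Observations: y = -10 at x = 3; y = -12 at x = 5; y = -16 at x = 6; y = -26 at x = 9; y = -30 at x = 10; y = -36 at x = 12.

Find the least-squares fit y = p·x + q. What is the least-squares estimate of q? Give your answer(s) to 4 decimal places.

q = 1.4203

Sums needed: Σx·x = 395, Σx = 45, Σ1 = 6.
Right-hand side: Σx·y = -1152, Σy = -130.
AᵀA·[p, q]ᵀ = Aᵀy becomes [[395, 45]; [45, 6]]·[p, q]ᵀ = [-1152, -130]ᵀ.
Eliminating q: 6·(row 1) − 45·(row 2) gives 345·p = 6·(-1152) − 45·(-130) = -1062, so p = -354/115.
Then q = ((-130) − 45·(-354/115))/6 = 98/69.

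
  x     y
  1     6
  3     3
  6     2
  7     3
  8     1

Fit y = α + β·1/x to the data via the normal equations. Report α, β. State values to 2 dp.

Compute the Gram sums: Σ1 = 5, Σ1/x = 99/56, Σ1/x·1/x = 33161/28224.
Moment sums: Σy = 15, Σ1/x·y = 1325/168.
So MᵀM·[α, β]ᵀ = Mᵀy: [[5, 99/56]; [99/56, 33161/28224]]·[α, β]ᵀ = [15, 1325/168]ᵀ.
Eliminating β: (33161/28224)·(row 1) − (99/56)·(row 2) gives (19399/7056)·α = (33161/28224)·15 − (99/56)·(1325/168) = 17315/4704, so α = 51945/38798.
Then β = ((1325/168) − (99/56)·(51945/38798))/(33161/28224) = 91140/19399.

α = 1.34, β = 4.70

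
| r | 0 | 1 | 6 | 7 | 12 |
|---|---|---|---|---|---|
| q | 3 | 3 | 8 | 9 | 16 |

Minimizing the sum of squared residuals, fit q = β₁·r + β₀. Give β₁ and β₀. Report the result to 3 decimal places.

Normal-equation sums: Σr·r = 230, Σr = 26, Σ1 = 5.
Moment sums: Σr·q = 306, Σq = 39.
Normal equations: [[230, 26]; [26, 5]]·[β₁, β₀]ᵀ = [306, 39]ᵀ.
det = 230·5 − 26² = 474.
β₁ = (306·5 − 26·39)/474 = 86/79; β₀ = (230·39 − 26·306)/474 = 169/79.

β₁ = 1.089, β₀ = 2.139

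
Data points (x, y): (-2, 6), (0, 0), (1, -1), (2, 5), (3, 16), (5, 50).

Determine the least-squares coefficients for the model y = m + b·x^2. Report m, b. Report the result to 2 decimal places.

m = -2.18, b = 2.07

Compute the Gram sums: Σ1 = 6, Σx^2 = 43, Σx^2·x^2 = 739.
For Aᵀy: Σy = 76, Σx^2·y = 1437.
AᵀA·[m, b]ᵀ = Aᵀy becomes [[6, 43]; [43, 739]]·[m, b]ᵀ = [76, 1437]ᵀ.
Determinant 6·739 − 43² = 2585.
m = (76·739 − 43·1437)/2585 = -5627/2585; b = (6·1437 − 43·76)/2585 = 5354/2585.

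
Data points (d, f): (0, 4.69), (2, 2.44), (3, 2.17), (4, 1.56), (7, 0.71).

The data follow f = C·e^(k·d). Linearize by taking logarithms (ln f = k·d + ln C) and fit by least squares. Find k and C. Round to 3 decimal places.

Linearized form: ln f = k·d + ln C. From the 5 transformed points,
Σd = 16.0000, Σ(d)² = 78.0000, Σln f = 3.3144, Σd·ln f = 3.4895.
Equations: 78.0000·k + 16.0000·ln C = 3.4895;  16.0000·k + 5·ln C = 3.3144.
Δ = 78.0000·5 − (16.0000)² = 134.0000; k = (3.4895·5 − 16.0000·3.3144)/134.0000 = -0.26554, ln C = (78.0000·3.3144 − 16.0000·3.4895)/134.0000 = 1.51260, so C = exp(1.51260) = 4.53849.

k = -0.266, C = 4.538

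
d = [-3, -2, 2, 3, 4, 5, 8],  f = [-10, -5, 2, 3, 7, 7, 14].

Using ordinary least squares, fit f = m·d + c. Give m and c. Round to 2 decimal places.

m = 2.05, c = -2.42

Forming XᵀX = [[131, 17]; [17, 7]] and Xᵀf = [228, 18]ᵀ gives XᵀX·[m, c]ᵀ = Xᵀf.
Eliminating c: 7·(row 1) − 17·(row 2) gives 628·m = 7·228 − 17·18 = 1290, so m = 645/314.
Then c = (18 − 17·(645/314))/7 = -759/314.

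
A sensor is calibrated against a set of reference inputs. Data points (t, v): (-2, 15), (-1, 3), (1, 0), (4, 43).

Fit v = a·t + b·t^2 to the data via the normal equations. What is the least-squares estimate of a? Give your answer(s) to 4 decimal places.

a = -1.3728

The normal system XᵀX·[a, b]ᵀ = Xᵀv is [[22, 56]; [56, 274]]·[a, b]ᵀ = [139, 751]ᵀ.
Eliminating b: 274·(row 1) − 56·(row 2) gives 2892·a = 274·139 − 56·751 = -3970, so a = -1985/1446.
Then b = (751 − 56·(-1985/1446))/274 = 4369/1446.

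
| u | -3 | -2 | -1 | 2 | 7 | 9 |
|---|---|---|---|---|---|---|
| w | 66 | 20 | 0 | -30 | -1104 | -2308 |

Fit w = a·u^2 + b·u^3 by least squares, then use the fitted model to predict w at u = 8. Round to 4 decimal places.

ŵ = -1632.5034

Entries of MᵀM: Σu^2·u^2 = 9076, Σu^2·u^3 = 75612, Σu^3·u^3 = 649948.
Right-hand side: Σu^2·w = -240490, Σu^3·w = -2063386.
MᵀM·[a, b]ᵀ = Mᵀw becomes [[9076, 75612]; [75612, 649948]]·[a, b]ᵀ = [-240490, -2063386]ᵀ.
Δ = 9076·649948 − 75612² = 181753504.
a = ((-240490)·649948 − 75612·(-2063386))/181753504 = -9039134/5679797; b = (9076·(-2063386) − 75612·(-240490))/181753504 = -33960091/11359594.
At u = 8: ŵ = (-9039134/5679797)·(64) + (-33960091/11359594)·(512) = -9272287872/5679797.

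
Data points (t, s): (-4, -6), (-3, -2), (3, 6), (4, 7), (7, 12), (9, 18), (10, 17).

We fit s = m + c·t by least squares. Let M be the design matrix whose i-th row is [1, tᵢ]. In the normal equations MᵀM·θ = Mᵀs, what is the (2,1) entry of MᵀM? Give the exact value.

26

Row 2 ↔ basis t, column 1 ↔ basis 1, so (MᵀM)_{2,1} = Σᵢ t = (-4)·(1) + (-3)·(1) + (3)·(1) + (4)·(1) + (7)·(1) + (9)·(1) + (10)·(1) = 26.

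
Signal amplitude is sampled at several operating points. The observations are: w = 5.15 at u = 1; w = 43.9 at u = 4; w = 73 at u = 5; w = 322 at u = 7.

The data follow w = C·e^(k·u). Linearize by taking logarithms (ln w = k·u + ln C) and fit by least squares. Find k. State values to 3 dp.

Let Y = ln w. Fitting Y = k·u + ln C by least squares:
Σu = 17.0000, Σ(u)² = 91.0000, Σln w = 15.4859, Σu·ln w = 78.6408.
Equations: 91.0000·k + 17.0000·ln C = 78.6408;  17.0000·k + 4·ln C = 15.4859.
Slope k = (n·Σu·ln w − Σu·Σln w)/(n·Σ(u)² − (Σu)²) = (4·78.6408 − 17.0000·15.4859)/75.0000 = 0.68403; ln C = (Σln w − k·Σu)/n = 0.96433.

k = 0.684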